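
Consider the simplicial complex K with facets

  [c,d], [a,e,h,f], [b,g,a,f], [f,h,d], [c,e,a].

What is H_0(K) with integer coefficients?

H_0 ≅ Z.

Fix the vertex order a < b < c < d < e < f < g < h and write every simplex with vertices in increasing order. Then dim K = 3 and the simplices of K are:

  0-simplices (8): a, b, c, d, e, f, g, h
  1-simplices (16): ab, ac, ae, af, ag, ah, bf, bg, cd, ce, df, dh, ef, eh, fg, fh
  2-simplices (10): abf, abg, ace, aef, aeh, afg, afh, bfg, dfh, efh
  3-simplices (2): abfg, aefh

Hence C_0 ≅ Z^8, C_1 ≅ Z^16, C_2 ≅ Z^10, C_3 ≅ Z^2.

∂_1: C_1 → C_0 is given by ∂[p,q] = [q] − [p]. For instance
  ∂bf = f − b.
This gives a 8×16 integer matrix of rank 7; reducing to Smith normal form yields diagonal entries (1,1,1,1,1,1,1).

∂_2: C_2 → C_1 sends each 2-simplex [p,q,r] to [q,r] − [p,r] + [p,q]. For instance
  ∂dfh = fh − dh + df,
  ∂bfg = fg − bg + bf.
The 16×10 boundary matrix has rank 8 and Smith normal form diag(1,1,1,1,1,1,1,1).

Boundary ∂_3: C_3 → C_2 sends each 3-simplex σ to the alternating sum Σ_i (−1)^i (σ with its i-th vertex removed). For instance
  ∂aefh = efh − afh + aeh − aef,
  ∂abfg = bfg − afg + abg − abf.
The resulting 10×2 matrix has rank 2, and its Smith normal form has invariant factors (1,1).

Reading off H_k = ker ∂_k / im ∂_{k+1}:

  H_0: rank C_0 − rank ∂_1 = 8 − 7 = 1, and the invariant factors of ∂_1 are all 1, so H_0 = Z.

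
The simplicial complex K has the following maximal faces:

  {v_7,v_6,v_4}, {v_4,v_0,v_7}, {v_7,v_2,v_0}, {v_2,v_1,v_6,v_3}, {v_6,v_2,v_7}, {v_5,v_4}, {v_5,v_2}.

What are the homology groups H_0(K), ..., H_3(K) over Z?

H_0 ≅ Z,  H_1 ≅ Z,  H_2 = 0,  H_3 = 0.

Fix the vertex order v_0 < v_1 < v_2 < v_3 < v_4 < v_5 < v_6 < v_7 and write every simplex with vertices in increasing order. Then dim K = 3 and the simplices of K are:

  0-simplices (8): [v_0], [v_1], [v_2], [v_3], [v_4], [v_5], [v_6], [v_7]
  1-simplices (15): (15 of them)
  2-simplices (8): [v_0,v_2,v_7], [v_0,v_4,v_7], [v_1,v_2,v_3], [v_1,v_2,v_6], [v_1,v_3,v_6], [v_2,v_3,v_6], [v_2,v_6,v_7], [v_4,v_6,v_7]
  3-simplices (1): [v_1,v_2,v_3,v_6]

giving chain groups C_0 ≅ Z^8, C_1 ≅ Z^15, C_2 ≅ Z^8, C_3 ≅ Z^1.

The boundary map ∂_1: C_1 → C_0 sends each edge [p,q] (with p < q) to q − p. For instance
  ∂[v_2,v_3] = [v_3] − [v_2].
This gives a 8×15 integer matrix of rank 7; reducing to Smith normal form yields diagonal entries (1,1,1,1,1,1,1).

∂_2: C_2 → C_1 acts by ∂[p,q,r] = [q,r] − [p,r] + [p,q]. For instance
  ∂[v_4,v_6,v_7] = [v_6,v_7] − [v_4,v_7] + [v_4,v_6],
  ∂[v_0,v_2,v_7] = [v_2,v_7] − [v_0,v_7] + [v_0,v_2].
As a 15×8 matrix over Z this has rank 7, with invariant factors (1,1,1,1,1,1,1).

Boundary ∂_3: C_3 → C_2 sends each 3-simplex σ to the alternating sum Σ_i (−1)^i (σ with its i-th vertex removed). For instance
  ∂[v_1,v_2,v_3,v_6] = [v_2,v_3,v_6] − [v_1,v_3,v_6] + [v_1,v_2,v_6] − [v_1,v_2,v_3].
As a 8×1 matrix over Z this has rank 1, with invariant factors (1).

From H_k ≅ ker(∂_k) / im(∂_{k+1}) we obtain:

  H_0: rank C_0 − rank ∂_1 = 8 − 7 = 1, and the invariant factors of ∂_1 are all 1, so H_0 ≅ Z.
  H_1: rank ker ∂_1 − rank ∂_2 = (15 − 7) − 7 = 1, and the invariant factors of ∂_2 are all 1, so H_1 ≅ Z.
  H_2: rank ker ∂_2 − rank ∂_3 = (8 − 7) − 1 = 0, and the invariant factors of ∂_3 are all 1, so H_2 ≅ 0.
  H_3: rank ker ∂_3 − rank ∂_4 = (1 − 1) − 0 = 0, and there is no ∂_4, so H_3 ≅ 0.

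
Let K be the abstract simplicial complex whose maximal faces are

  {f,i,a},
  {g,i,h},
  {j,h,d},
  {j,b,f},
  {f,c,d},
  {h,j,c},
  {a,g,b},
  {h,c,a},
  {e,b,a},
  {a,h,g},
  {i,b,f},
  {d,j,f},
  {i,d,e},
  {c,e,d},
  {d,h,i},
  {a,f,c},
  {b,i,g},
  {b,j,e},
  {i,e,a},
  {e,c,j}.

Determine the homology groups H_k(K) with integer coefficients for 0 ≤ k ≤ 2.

H_0 = Z,  H_1 = Z ⊕ Z/2,  H_2 = 0.

Fix the vertex order a < b < c < d < e < f < g < h < i < j and write every simplex with vertices in increasing order. Then dim K = 2 and the simplices of K are:

  0-simplices (10): a, b, c, d, e, f, g, h, i, j
  1-simplices (30): ab, ac, ae, af, ag, ah, ai, be, bf, bg, bi, bj, cd, ce, cf, ch, cj, de, df, dh, di, dj, ei, ej, fi, fj, gh, gi, hi, hj
  2-simplices (20): abe, abg, acf, ach, aei, afi, agh, bej, bfi, bfj, bgi, cde, cdf, cej, chj, dei, dfj, dhi, dhj, ghi

so the chain groups are C_0 ≅ Z^10, C_1 ≅ Z^30, C_2 ≅ Z^20.

The boundary map ∂_1: C_1 → C_0 maps an edge to its endpoints' difference, ∂[p,q] = q − p.
The resulting 10×30 matrix has rank 9, and its Smith normal form has invariant factors (1,1,1,1,1,1,1,1,1).

Boundary ∂_2: C_2 → C_1 acts by ∂[p,q,r] = [q,r] − [p,r] + [p,q]. For instance
  ∂bgi = gi − bi + bg,
  ∂dhi = hi − di + dh.
This gives a 30×20 integer matrix of rank 20; reducing to Smith normal form yields diagonal entries (1,1,1,1,1,1,1,1,1,1,1,1,1,1,1,1,1,1,1,2).

Computing H_k = (kernel of ∂_k) / (image of ∂_{k+1}):

  H_0: rank C_0 − rank ∂_1 = 10 − 9 = 1, and the invariant factors of ∂_1 are all 1, so H_0 ≅ Z.
  H_1: rank ker ∂_1 − rank ∂_2 = (30 − 9) − 20 = 1, and ∂_2 has invariant factor 2 > 1, so H_1 ≅ Z ⊕ Z/2.
  H_2: rank ker ∂_2 − rank ∂_3 = (20 − 20) − 0 = 0, and there is no ∂_3, so H_2 ≅ 0.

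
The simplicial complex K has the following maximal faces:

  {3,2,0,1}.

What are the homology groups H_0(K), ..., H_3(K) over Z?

H_0 ≅ Z,  H_1 = 0,  H_2 = 0,  H_3 = 0.

Fix the vertex order 0 < 1 < 2 < 3 and write every simplex with vertices in increasing order. Then dim K = 3 and the simplices of K are:

  0-simplices (4): [0], [1], [2], [3]
  1-simplices (6): [0,1], [0,2], [0,3], [1,2], [1,3], [2,3]
  2-simplices (4): [0,1,2], [0,1,3], [0,2,3], [1,2,3]
  3-simplices (1): [0,1,2,3]

Hence C_0 ≅ Z^4, C_1 ≅ Z^6, C_2 ≅ Z^4, C_3 ≅ Z^1.

Boundary ∂_1: C_1 → C_0 maps an edge to its endpoints' difference, ∂[p,q] = q − p. For instance
  ∂[2,3] = [3] − [2].
This gives a 4×6 integer matrix of rank 3; reducing to Smith normal form yields diagonal entries (1,1,1).

The boundary map ∂_2: C_2 → C_1 sends each 2-simplex [p,q,r] to [q,r] − [p,r] + [p,q]. For instance
  ∂[0,2,3] = [2,3] − [0,3] + [0,2],
  ∂[1,2,3] = [2,3] − [1,3] + [1,2].
The resulting 6×4 matrix has rank 3, and its Smith normal form has invariant factors (1,1,1).

The boundary map ∂_3: C_3 → C_2 sends each 3-simplex σ to the alternating sum Σ_i (−1)^i (σ with its i-th vertex removed). For instance
  ∂[0,1,2,3] = [1,2,3] − [0,2,3] + [0,1,3] − [0,1,2].
This gives a 4×1 integer matrix of rank 1; reducing to Smith normal form yields diagonal entries (1).

From H_k ≅ ker(∂_k) / im(∂_{k+1}) we obtain:

  H_0: rank C_0 − rank ∂_1 = 4 − 3 = 1, and the invariant factors of ∂_1 are all 1, so H_0 = Z.
  H_1: rank ker ∂_1 − rank ∂_2 = (6 − 3) − 3 = 0, and the invariant factors of ∂_2 are all 1, so H_1 = 0.
  H_2: rank ker ∂_2 − rank ∂_3 = (4 − 3) − 1 = 0, and the invariant factors of ∂_3 are all 1, so H_2 = 0.
  H_3: rank ker ∂_3 − rank ∂_4 = (1 − 1) − 0 = 0, and there is no ∂_4, so H_3 = 0.

As a check, the Euler characteristic is 4 − 6 + 4 − 1 = 1, which agrees with 1 − 0 + 0 − 0 = 1.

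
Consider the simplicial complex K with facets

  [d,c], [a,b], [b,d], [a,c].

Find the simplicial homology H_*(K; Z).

H_0 ≅ Z,  H_1 ≅ Z.

Fix the vertex order a < b < c < d and write every simplex with vertices in increasing order. Then dim K = 1 and the simplices of K are:

  0-simplices (4): a, b, c, d
  1-simplices (4): ab, ac, bd, cd

so the chain groups are C_0 ≅ Z^4, C_1 ≅ Z^4.

∂_1: C_1 → C_0 is given by ∂[p,q] = [q] − [p].
The 4×4 boundary matrix has rank 3 and Smith normal form diag(1,1,1).

Reading off H_k = ker ∂_k / im ∂_{k+1}:

  H_0: rank C_0 − rank ∂_1 = 4 − 3 = 1, and the invariant factors of ∂_1 are all 1, so H_0 = Z.
  H_1: rank ker ∂_1 − rank ∂_2 = (4 − 3) − 0 = 1, and there is no ∂_2, so H_1 = Z.

As a check, the Euler characteristic is 4 − 4 = 0, which agrees with 1 − 1 = 0.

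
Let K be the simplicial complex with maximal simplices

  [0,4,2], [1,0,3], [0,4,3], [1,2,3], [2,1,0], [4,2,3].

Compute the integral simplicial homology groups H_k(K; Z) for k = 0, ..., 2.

We work with the vertex ordering 0 < 1 < 2 < 3 < 4. The simplices of K, each written with vertices in increasing order, are:

  0-simplices (5): [0], [1], [2], [3], [4]
  1-simplices (9): [0,1], [0,2], [0,3], [0,4], [1,2], [1,3], [2,3], [2,4], [3,4]
  2-simplices (6): [0,1,2], [0,1,3], [0,2,4], [0,3,4], [1,2,3], [2,3,4]

Hence C_0 ≅ Z^5, C_1 ≅ Z^9, C_2 ≅ Z^6.

∂_1: C_1 → C_0 maps an edge to its endpoints' difference, ∂[p,q] = q − p.
This gives a 5×9 integer matrix of rank 4; reducing to Smith normal form yields diagonal entries (1,1,1,1).

∂_2: C_2 → C_1 maps a triangle to the signed sum of its edges. For instance
  ∂[2,3,4] = [3,4] − [2,4] + [2,3],
  ∂[0,2,4] = [2,4] − [0,4] + [0,2].
As a 9×6 matrix over Z this has rank 5, with invariant factors (1,1,1,1,1).

Now H_k = ker ∂_k / im ∂_{k+1}, so:

  H_0: rank C_0 − rank ∂_1 = 5 − 4 = 1, and the invariant factors of ∂_1 are all 1, so H_0 ≅ Z.
  H_1: rank ker ∂_1 − rank ∂_2 = (9 − 4) − 5 = 0, and the invariant factors of ∂_2 are all 1, so H_1 ≅ 0.
  H_2: rank ker ∂_2 − rank ∂_3 = (6 − 5) − 0 = 1, and there is no ∂_3, so H_2 ≅ Z.

(K is a triangulation of the 2-sphere S^2.)

H_0 = Z,  H_1 = 0,  H_2 = Z.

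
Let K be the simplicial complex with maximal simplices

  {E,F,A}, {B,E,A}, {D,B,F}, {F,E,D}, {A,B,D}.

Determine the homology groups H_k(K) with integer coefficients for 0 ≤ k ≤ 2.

Take the total order A < B < D < E < F on the vertex set. Then K (dimension 2) consists of the simplices:

  0-simplices (5): A, B, D, E, F
  1-simplices (10): AB, AD, AE, AF, BD, BE, BF, DE, DF, EF
  2-simplices (5): ABD, ABE, AEF, BDF, DEF

so the chain groups are C_0 ≅ Z^5, C_1 ≅ Z^10, C_2 ≅ Z^5.

Boundary ∂_1: C_1 → C_0 sends each edge [p,q] (with p < q) to q − p. For instance
  ∂DE = E − D.
The 5×10 boundary matrix has rank 4 and Smith normal form diag(1,1,1,1).

The boundary map ∂_2: C_2 → C_1 maps a triangle to the signed sum of its edges. For instance
  ∂DEF = EF − DF + DE,
  ∂AEF = EF − AF + AE.
This gives a 10×5 integer matrix of rank 5; reducing to Smith normal form yields diagonal entries (1,1,1,1,1).

Computing H_k = (kernel of ∂_k) / (image of ∂_{k+1}):

  H_0: rank C_0 − rank ∂_1 = 5 − 4 = 1, and the invariant factors of ∂_1 are all 1, so H_0 = Z.
  H_1: rank ker ∂_1 − rank ∂_2 = (10 − 4) − 5 = 1, and the invariant factors of ∂_2 are all 1, so H_1 = Z.
  H_2: rank ker ∂_2 − rank ∂_3 = (5 − 5) − 0 = 0, and there is no ∂_3, so H_2 = 0.

(K is a triangulation of the Möbius band.)

H_0 = Z,  H_1 = Z,  H_2 = 0.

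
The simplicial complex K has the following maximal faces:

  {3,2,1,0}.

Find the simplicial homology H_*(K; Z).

We work with the vertex ordering 0 < 1 < 2 < 3. The simplices of K, each written with vertices in increasing order, are:

  0-simplices (4): [0], [1], [2], [3]
  1-simplices (6): [0,1], [0,2], [0,3], [1,2], [1,3], [2,3]
  2-simplices (4): [0,1,2], [0,1,3], [0,2,3], [1,2,3]
  3-simplices (1): [0,1,2,3]

so the chain groups are C_0 ≅ Z^4, C_1 ≅ Z^6, C_2 ≅ Z^4, C_3 ≅ Z^1.

The boundary map ∂_1: C_1 → C_0 sends each edge [p,q] (with p < q) to q − p.
This gives a 4×6 integer matrix of rank 3; reducing to Smith normal form yields diagonal entries (1,1,1).

The boundary map ∂_2: C_2 → C_1 sends each 2-simplex [p,q,r] to [q,r] − [p,r] + [p,q]. For instance
  ∂[0,1,2] = [1,2] − [0,2] + [0,1],
  ∂[0,1,3] = [1,3] − [0,3] + [0,1].
This gives a 6×4 integer matrix of rank 3; reducing to Smith normal form yields diagonal entries (1,1,1).

∂_3: C_3 → C_2 sends each 3-simplex σ to the alternating sum Σ_i (−1)^i (σ with its i-th vertex removed). For instance
  ∂[0,1,2,3] = [1,2,3] − [0,2,3] + [0,1,3] − [0,1,2].
The resulting 4×1 matrix has rank 1, and its Smith normal form has invariant factors (1).

Now H_k = ker ∂_k / im ∂_{k+1}, so:

  H_0: rank C_0 − rank ∂_1 = 4 − 3 = 1, and the invariant factors of ∂_1 are all 1, so H_0 ≅ Z.
  H_1: rank ker ∂_1 − rank ∂_2 = (6 − 3) − 3 = 0, and the invariant factors of ∂_2 are all 1, so H_1 ≅ 0.
  H_2: rank ker ∂_2 − rank ∂_3 = (4 − 3) − 1 = 0, and the invariant factors of ∂_3 are all 1, so H_2 ≅ 0.
  H_3: rank ker ∂_3 − rank ∂_4 = (1 − 1) − 0 = 0, and there is no ∂_4, so H_3 ≅ 0.

As a check, the Euler characteristic is 4 − 6 + 4 − 1 = 1, which agrees with 1 − 0 + 0 − 0 = 1.

H_0 ≅ Z,  H_1 = 0,  H_2 = 0,  H_3 = 0.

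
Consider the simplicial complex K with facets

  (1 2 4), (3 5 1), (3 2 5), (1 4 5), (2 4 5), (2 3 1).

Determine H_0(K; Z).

We work with the vertex ordering 1 < 2 < 3 < 4 < 5. The simplices of K, each written with vertices in increasing order, are:

  0-simplices (5): [1], [2], [3], [4], [5]
  1-simplices (9): [1,2], [1,3], [1,4], [1,5], [2,3], [2,4], [2,5], [3,5], [4,5]
  2-simplices (6): [1,2,3], [1,2,4], [1,3,5], [1,4,5], [2,3,5], [2,4,5]

giving chain groups C_0 ≅ Z^5, C_1 ≅ Z^9, C_2 ≅ Z^6.

Boundary ∂_1: C_1 → C_0 sends each edge [p,q] (with p < q) to q − p.
The 5×9 boundary matrix has rank 4 and Smith normal form diag(1,1,1,1).

Boundary ∂_2: C_2 → C_1 sends each 2-simplex [p,q,r] to [q,r] − [p,r] + [p,q]. For instance
  ∂[1,4,5] = [4,5] − [1,5] + [1,4],
  ∂[1,3,5] = [3,5] − [1,5] + [1,3].
This gives a 9×6 integer matrix of rank 5; reducing to Smith normal form yields diagonal entries (1,1,1,1,1).

Now H_k = ker ∂_k / im ∂_{k+1}, so:

  H_0: rank C_0 − rank ∂_1 = 5 − 4 = 1, and the invariant factors of ∂_1 are all 1, so H_0 ≅ Z.

H_0 = Z.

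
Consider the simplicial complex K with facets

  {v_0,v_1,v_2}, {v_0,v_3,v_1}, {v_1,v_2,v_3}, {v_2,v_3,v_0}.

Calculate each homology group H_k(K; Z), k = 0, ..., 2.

Order the vertices as v_0 < v_1 < v_2 < v_3. Listing each simplex with vertices in this order, K has dimension 2 with simplices:

  0-simplices (4): [v_0], [v_1], [v_2], [v_3]
  1-simplices (6): [v_0,v_1], [v_0,v_2], [v_0,v_3], [v_1,v_2], [v_1,v_3], [v_2,v_3]
  2-simplices (4): [v_0,v_1,v_2], [v_0,v_1,v_3], [v_0,v_2,v_3], [v_1,v_2,v_3]

giving chain groups C_0 ≅ Z^4, C_1 ≅ Z^6, C_2 ≅ Z^4.

∂_1: C_1 → C_0 sends each edge [p,q] (with p < q) to q − p.
This gives a 4×6 integer matrix of rank 3; reducing to Smith normal form yields diagonal entries (1,1,1).

Boundary ∂_2: C_2 → C_1 sends each 2-simplex [p,q,r] to [q,r] − [p,r] + [p,q]. For instance
  ∂[v_0,v_2,v_3] = [v_2,v_3] − [v_0,v_3] + [v_0,v_2],
  ∂[v_0,v_1,v_2] = [v_1,v_2] − [v_0,v_2] + [v_0,v_1].
The 6×4 boundary matrix has rank 3 and Smith normal form diag(1,1,1).

From H_k ≅ ker(∂_k) / im(∂_{k+1}) we obtain:

  H_0: rank C_0 − rank ∂_1 = 4 − 3 = 1, and the invariant factors of ∂_1 are all 1, so H_0 ≅ Z.
  H_1: rank ker ∂_1 − rank ∂_2 = (6 − 3) − 3 = 0, and the invariant factors of ∂_2 are all 1, so H_1 ≅ 0.
  H_2: rank ker ∂_2 − rank ∂_3 = (4 − 3) − 0 = 1, and there is no ∂_3, so H_2 ≅ Z.

As a check, the Euler characteristic is 4 − 6 + 4 = 2, which agrees with 1 − 0 + 1 = 2.
(K is a triangulation of the 2-sphere S^2.)

H_0 ≅ Z,  H_1 = 0,  H_2 ≅ Z.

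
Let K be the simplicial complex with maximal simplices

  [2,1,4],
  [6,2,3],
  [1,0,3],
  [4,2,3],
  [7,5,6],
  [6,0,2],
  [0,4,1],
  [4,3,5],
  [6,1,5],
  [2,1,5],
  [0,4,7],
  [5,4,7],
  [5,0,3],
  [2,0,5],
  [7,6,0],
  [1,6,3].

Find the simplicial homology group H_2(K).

Fix the vertex order 0 < 1 < 2 < 3 < 4 < 5 < 6 < 7 and write every simplex with vertices in increasing order. Then dim K = 2 and the simplices of K are:

  0-simplices (8): [0], [1], [2], [3], [4], [5], [6], [7]
  1-simplices (24): (24 of them)
  2-simplices (16): [0,1,3], [0,1,4], [0,2,5], [0,2,6], [0,3,5], [0,4,7], [0,6,7], [1,2,4], [1,2,5], [1,3,6], [1,5,6], [2,3,4], [2,3,6], [3,4,5], [4,5,7], [5,6,7]

Hence C_0 ≅ Z^8, C_1 ≅ Z^24, C_2 ≅ Z^16.

The boundary map ∂_1: C_1 → C_0 is given by ∂[p,q] = [q] − [p].
The resulting 8×24 matrix has rank 7, and its Smith normal form has invariant factors (1,1,1,1,1,1,1).

Boundary ∂_2: C_2 → C_1 maps a triangle to the signed sum of its edges. For instance
  ∂[0,1,4] = [1,4] − [0,4] + [0,1],
  ∂[1,3,6] = [3,6] − [1,6] + [1,3].
This gives a 24×16 integer matrix of rank 15; reducing to Smith normal form yields diagonal entries (1,1,1,1,1,1,1,1,1,1,1,1,1,1,1).

Computing H_k = (kernel of ∂_k) / (image of ∂_{k+1}):

  H_2: rank ker ∂_2 − rank ∂_3 = (16 − 15) − 0 = 1, and there is no ∂_3, so H_2 ≅ Z.

H_2 ≅ Z.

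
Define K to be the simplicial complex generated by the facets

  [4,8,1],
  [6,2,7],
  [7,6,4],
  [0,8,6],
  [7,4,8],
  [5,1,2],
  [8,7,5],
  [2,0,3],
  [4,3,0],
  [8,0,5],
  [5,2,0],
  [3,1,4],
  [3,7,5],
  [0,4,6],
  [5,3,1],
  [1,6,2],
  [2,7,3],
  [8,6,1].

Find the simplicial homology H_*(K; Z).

K has 9 vertices, 27 edges, 18 triangles.
rank ∂_0 = 0, rank ∂_1 = 8 ⇒ b_0 = 9 − 0 − 8 = 1; all invariant factors of ∂_1 are 1 so no torsion. So H_0 ≅ Z.
rank ∂_1 = 8, rank ∂_2 = 18 ⇒ b_1 = 27 − 8 − 18 = 1; ∂_2 has invariant factor(s) [2] giving torsion. So H_1 ≅ Z ⊕ Z/2Z.
rank ∂_2 = 18, rank ∂_3 = 0 ⇒ b_2 = 18 − 18 − 0 = 0. So H_2 ≅ 0.

H_0 = Z,  H_1 = Z ⊕ Z/2Z,  H_2 = 0.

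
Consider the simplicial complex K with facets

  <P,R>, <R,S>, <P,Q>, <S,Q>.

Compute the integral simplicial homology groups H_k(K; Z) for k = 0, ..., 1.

H_0 = Z,  H_1 = Z.

Order the vertices as P < Q < R < S. Listing each simplex with vertices in this order, K has dimension 1 with simplices:

  0-simplices (4): P, Q, R, S
  1-simplices (4): PQ, PR, QS, RS

so the chain groups are C_0 ≅ Z^4, C_1 ≅ Z^4.

The boundary map ∂_1: C_1 → C_0 is given by ∂[p,q] = [q] − [p].
As a 4×4 matrix over Z this has rank 3, with invariant factors (1,1,1).

Now H_k = ker ∂_k / im ∂_{k+1}, so:

  H_0: rank C_0 − rank ∂_1 = 4 − 3 = 1, and the invariant factors of ∂_1 are all 1, so H_0 ≅ Z.
  H_1: rank ker ∂_1 − rank ∂_2 = (4 − 3) − 0 = 1, and there is no ∂_2, so H_1 ≅ Z.

As a check, the Euler characteristic is 4 − 4 = 0, which agrees with 1 − 1 = 0.
(K is a triangulation of the circle S^1.)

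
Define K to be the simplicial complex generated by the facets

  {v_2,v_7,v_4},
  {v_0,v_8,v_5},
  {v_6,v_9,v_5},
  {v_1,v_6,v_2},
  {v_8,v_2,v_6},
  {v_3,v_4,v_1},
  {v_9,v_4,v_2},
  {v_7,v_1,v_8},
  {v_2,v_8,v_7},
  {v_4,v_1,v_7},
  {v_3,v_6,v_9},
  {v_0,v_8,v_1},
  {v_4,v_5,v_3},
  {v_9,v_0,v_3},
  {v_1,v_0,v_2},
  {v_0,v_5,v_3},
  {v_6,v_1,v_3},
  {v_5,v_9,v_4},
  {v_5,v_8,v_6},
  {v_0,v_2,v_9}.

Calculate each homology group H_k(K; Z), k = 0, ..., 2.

We work with the vertex ordering v_0 < v_1 < v_2 < v_3 < v_4 < v_5 < v_6 < v_7 < v_8 < v_9. The simplices of K, each written with vertices in increasing order, are:

  0-simplices (10): [v_0], [v_1], [v_2], [v_3], [v_4], [v_5], [v_6], [v_7], [v_8], [v_9]
  1-simplices (30): (30 of them)
  2-simplices (20): (20 of them)

giving chain groups C_0 ≅ Z^10, C_1 ≅ Z^30, C_2 ≅ Z^20.

Boundary ∂_1: C_1 → C_0 sends each edge [p,q] (with p < q) to q − p.
As a 10×30 matrix over Z this has rank 9, with invariant factors (1,1,1,1,1,1,1,1,1).

Boundary ∂_2: C_2 → C_1 acts by ∂[p,q,r] = [q,r] − [p,r] + [p,q]. For instance
  ∂[v_1,v_7,v_8] = [v_7,v_8] − [v_1,v_8] + [v_1,v_7],
  ∂[v_1,v_3,v_6] = [v_3,v_6] − [v_1,v_6] + [v_1,v_3].
The resulting 30×20 matrix has rank 20, and its Smith normal form has invariant factors (1,1,1,1,1,1,1,1,1,1,1,1,1,1,1,1,1,1,1,2).

Reading off H_k = ker ∂_k / im ∂_{k+1}:

  H_0: rank C_0 − rank ∂_1 = 10 − 9 = 1, and the invariant factors of ∂_1 are all 1, so H_0 ≅ Z.
  H_1: rank ker ∂_1 − rank ∂_2 = (30 − 9) − 20 = 1, and ∂_2 has invariant factor 2 > 1, so H_1 ≅ Z ⊕ Z/2Z.
  H_2: rank ker ∂_2 − rank ∂_3 = (20 − 20) − 0 = 0, and there is no ∂_3, so H_2 ≅ 0.

As a check, the Euler characteristic is 10 − 30 + 20 = 0, which agrees with 1 − 1 + 0 = 0.

H_0 = Z,  H_1 = Z ⊕ Z/2Z,  H_2 = 0.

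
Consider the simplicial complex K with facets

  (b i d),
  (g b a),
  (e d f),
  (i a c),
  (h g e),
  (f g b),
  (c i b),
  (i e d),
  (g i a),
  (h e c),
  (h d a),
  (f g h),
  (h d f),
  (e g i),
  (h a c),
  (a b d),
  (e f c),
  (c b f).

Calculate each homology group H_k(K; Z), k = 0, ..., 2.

K has 9 vertices, 27 edges, 18 triangles.
rank ∂_0 = 0, rank ∂_1 = 8 ⇒ b_0 = 9 − 0 − 8 = 1; all invariant factors of ∂_1 are 1 so no torsion. So H_0 = Z.
rank ∂_1 = 8, rank ∂_2 = 18 ⇒ b_1 = 27 − 8 − 18 = 1; ∂_2 has invariant factor(s) [2] giving torsion. So H_1 = Z × Z/2.
rank ∂_2 = 18, rank ∂_3 = 0 ⇒ b_2 = 18 − 18 − 0 = 0. So H_2 = 0.

H_0 = Z,  H_1 = Z × Z/2,  H_2 = 0.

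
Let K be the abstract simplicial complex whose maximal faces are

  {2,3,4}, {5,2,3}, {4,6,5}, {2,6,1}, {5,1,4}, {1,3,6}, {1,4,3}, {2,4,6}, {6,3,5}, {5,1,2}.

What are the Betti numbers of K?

b_0 = 1, b_1 = 0, b_2 = 0.

Take the total order 1 < 2 < 3 < 4 < 5 < 6 on the vertex set. Then K (dimension 2) consists of the simplices:

  0-simplices (6): [1], [2], [3], [4], [5], [6]
  1-simplices (15): [1,2], [1,3], [1,4], [1,5], [1,6], [2,3], [2,4], [2,5], [2,6], [3,4], [3,5], [3,6], [4,5], [4,6], [5,6]
  2-simplices (10): [1,2,5], [1,2,6], [1,3,4], [1,3,6], [1,4,5], [2,3,4], [2,3,5], [2,4,6], [3,5,6], [4,5,6]

Hence C_0 ≅ Z^6, C_1 ≅ Z^15, C_2 ≅ Z^10.

Boundary ∂_1: C_1 → C_0 maps an edge to its endpoints' difference, ∂[p,q] = q − p.
The 6×15 boundary matrix has rank 5 and Smith normal form diag(1,1,1,1,1).

∂_2: C_2 → C_1 sends each 2-simplex [p,q,r] to [q,r] − [p,r] + [p,q]. For instance
  ∂[1,2,6] = [2,6] − [1,6] + [1,2],
  ∂[2,3,4] = [3,4] − [2,4] + [2,3].
This gives a 15×10 integer matrix of rank 10; reducing to Smith normal form yields diagonal entries (1,1,1,1,1,1,1,1,1,2).

Now H_k = ker ∂_k / im ∂_{k+1}, so:

  H_0: rank C_0 − rank ∂_1 = 6 − 5 = 1, and the invariant factors of ∂_1 are all 1, so H_0 ≅ Z.
  H_1: rank ker ∂_1 − rank ∂_2 = (15 − 5) − 10 = 0, and ∂_2 has invariant factor 2 > 1, so H_1 ≅ Z/2.
  H_2: rank ker ∂_2 − rank ∂_3 = (10 − 10) − 0 = 0, and there is no ∂_3, so H_2 ≅ 0.

As a check, the Euler characteristic is 6 − 15 + 10 = 1, which agrees with 1 − 0 + 0 = 1.

Hence the Betti numbers are b_0 = 1, b_1 = 0, b_2 = 0.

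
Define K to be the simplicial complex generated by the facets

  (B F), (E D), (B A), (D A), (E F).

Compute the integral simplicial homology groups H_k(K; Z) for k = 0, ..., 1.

We work with the vertex ordering A < B < D < E < F. The simplices of K, each written with vertices in increasing order, are:

  0-simplices (5): A, B, D, E, F
  1-simplices (5): AB, AD, BF, DE, EF

so the chain groups are C_0 ≅ Z^5, C_1 ≅ Z^5.

∂_1: C_1 → C_0 is given by ∂[p,q] = [q] − [p]. For instance
  ∂AB = B − A.
The 5×5 boundary matrix has rank 4 and Smith normal form diag(1,1,1,1).

Reading off H_k = ker ∂_k / im ∂_{k+1}:

  H_0: rank C_0 − rank ∂_1 = 5 − 4 = 1, and the invariant factors of ∂_1 are all 1, so H_0 ≅ Z.
  H_1: rank ker ∂_1 − rank ∂_2 = (5 − 4) − 0 = 1, and there is no ∂_2, so H_1 ≅ Z.

As a check, the Euler characteristic is 5 − 5 = 0, which agrees with 1 − 1 = 0.

H_0 ≅ Z,  H_1 ≅ Z.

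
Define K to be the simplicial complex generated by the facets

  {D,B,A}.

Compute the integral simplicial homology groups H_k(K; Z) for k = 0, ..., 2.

K has 3 vertices, 3 edges, 1 triangle.
rank ∂_0 = 0, rank ∂_1 = 2 ⇒ b_0 = 3 − 0 − 2 = 1; all invariant factors of ∂_1 are 1 so no torsion. So H_0 = Z.
rank ∂_1 = 2, rank ∂_2 = 1 ⇒ b_1 = 3 − 2 − 1 = 0; all invariant factors of ∂_2 are 1 so no torsion. So H_1 = 0.
rank ∂_2 = 1, rank ∂_3 = 0 ⇒ b_2 = 1 − 1 − 0 = 0. So H_2 = 0.

H_0 = Z,  H_1 = 0,  H_2 = 0.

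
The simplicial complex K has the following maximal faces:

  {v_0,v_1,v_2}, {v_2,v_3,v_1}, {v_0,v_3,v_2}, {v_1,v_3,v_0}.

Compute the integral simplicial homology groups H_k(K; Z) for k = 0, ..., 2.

K has 4 vertices, 6 edges, 4 triangles.
rank ∂_0 = 0, rank ∂_1 = 3 ⇒ b_0 = 4 − 0 − 3 = 1; all invariant factors of ∂_1 are 1 so no torsion. So H_0 = Z.
rank ∂_1 = 3, rank ∂_2 = 3 ⇒ b_1 = 6 − 3 − 3 = 0; all invariant factors of ∂_2 are 1 so no torsion. So H_1 = 0.
rank ∂_2 = 3, rank ∂_3 = 0 ⇒ b_2 = 4 − 3 − 0 = 1. So H_2 = Z.

H_0 = Z,  H_1 = 0,  H_2 = Z.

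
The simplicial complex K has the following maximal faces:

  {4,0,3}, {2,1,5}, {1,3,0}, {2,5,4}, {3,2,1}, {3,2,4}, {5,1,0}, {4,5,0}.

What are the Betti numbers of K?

Take the total order 0 < 1 < 2 < 3 < 4 < 5 on the vertex set. Then K (dimension 2) consists of the simplices:

  0-simplices (6): [0], [1], [2], [3], [4], [5]
  1-simplices (12): [0,1], [0,3], [0,4], [0,5], [1,2], [1,3], [1,5], [2,3], [2,4], [2,5], [3,4], [4,5]
  2-simplices (8): [0,1,3], [0,1,5], [0,3,4], [0,4,5], [1,2,3], [1,2,5], [2,3,4], [2,4,5]

giving chain groups C_0 ≅ Z^6, C_1 ≅ Z^12, C_2 ≅ Z^8.

The boundary map ∂_1: C_1 → C_0 sends each edge [p,q] (with p < q) to q − p. For instance
  ∂[4,5] = [5] − [4].
The resulting 6×12 matrix has rank 5, and its Smith normal form has invariant factors (1,1,1,1,1).

The boundary map ∂_2: C_2 → C_1 sends each 2-simplex [p,q,r] to [q,r] − [p,r] + [p,q]. For instance
  ∂[0,4,5] = [4,5] − [0,5] + [0,4],
  ∂[1,2,3] = [2,3] − [1,3] + [1,2].
The 12×8 boundary matrix has rank 7 and Smith normal form diag(1,1,1,1,1,1,1).

From H_k ≅ ker(∂_k) / im(∂_{k+1}) we obtain:

  H_0: rank C_0 − rank ∂_1 = 6 − 5 = 1, and the invariant factors of ∂_1 are all 1, so H_0 = Z.
  H_1: rank ker ∂_1 − rank ∂_2 = (12 − 5) − 7 = 0, and the invariant factors of ∂_2 are all 1, so H_1 = 0.
  H_2: rank ker ∂_2 − rank ∂_3 = (8 − 7) − 0 = 1, and there is no ∂_3, so H_2 = Z.

Hence the Betti numbers are b_0 = 1, b_1 = 0, b_2 = 1.

b_0 = 1, b_1 = 0, b_2 = 1.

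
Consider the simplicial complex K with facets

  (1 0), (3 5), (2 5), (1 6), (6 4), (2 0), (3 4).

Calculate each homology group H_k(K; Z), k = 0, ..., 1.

K has 7 vertices, 7 edges.
rank ∂_0 = 0, rank ∂_1 = 6 ⇒ b_0 = 7 − 0 − 6 = 1; all invariant factors of ∂_1 are 1 so no torsion. So H_0 = Z.
rank ∂_1 = 6, rank ∂_2 = 0 ⇒ b_1 = 7 − 6 − 0 = 1. So H_1 = Z.

H_0 = Z,  H_1 = Z.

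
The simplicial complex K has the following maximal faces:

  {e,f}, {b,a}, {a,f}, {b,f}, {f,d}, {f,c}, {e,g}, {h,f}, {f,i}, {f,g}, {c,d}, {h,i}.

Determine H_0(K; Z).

We work with the vertex ordering a < b < c < d < e < f < g < h < i. The simplices of K, each written with vertices in increasing order, are:

  0-simplices (9): a, b, c, d, e, f, g, h, i
  1-simplices (12): ab, af, bf, cd, cf, df, ef, eg, fg, fh, fi, hi

so the chain groups are C_0 ≅ Z^9, C_1 ≅ Z^12.

Boundary ∂_1: C_1 → C_0 is given by ∂[p,q] = [q] − [p]. For instance
  ∂bf = f − b.
The 9×12 boundary matrix has rank 8 and Smith normal form diag(1,1,1,1,1,1,1,1).

Reading off H_k = ker ∂_k / im ∂_{k+1}:

  H_0: rank C_0 − rank ∂_1 = 9 − 8 = 1, and the invariant factors of ∂_1 are all 1, so H_0 ≅ Z.

H_0 ≅ Z.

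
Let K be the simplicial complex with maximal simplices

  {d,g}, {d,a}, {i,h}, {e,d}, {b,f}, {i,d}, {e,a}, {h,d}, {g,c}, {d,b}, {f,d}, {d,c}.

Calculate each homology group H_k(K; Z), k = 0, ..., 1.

We work with the vertex ordering a < b < c < d < e < f < g < h < i. The simplices of K, each written with vertices in increasing order, are:

  0-simplices (9): a, b, c, d, e, f, g, h, i
  1-simplices (12): ad, ae, bd, bf, cd, cg, de, df, dg, dh, di, hi

so the chain groups are C_0 ≅ Z^9, C_1 ≅ Z^12.

Boundary ∂_1: C_1 → C_0 maps an edge to its endpoints' difference, ∂[p,q] = q − p.
The resulting 9×12 matrix has rank 8, and its Smith normal form has invariant factors (1,1,1,1,1,1,1,1).

From H_k ≅ ker(∂_k) / im(∂_{k+1}) we obtain:

  H_0: rank C_0 − rank ∂_1 = 9 − 8 = 1, and the invariant factors of ∂_1 are all 1, so H_0 ≅ Z.
  H_1: rank ker ∂_1 − rank ∂_2 = (12 − 8) − 0 = 4, and there is no ∂_2, so H_1 ≅ Z^4.

(K is a triangulation of a wedge of 4 circles.)

H_0 = Z,  H_1 = Z^4.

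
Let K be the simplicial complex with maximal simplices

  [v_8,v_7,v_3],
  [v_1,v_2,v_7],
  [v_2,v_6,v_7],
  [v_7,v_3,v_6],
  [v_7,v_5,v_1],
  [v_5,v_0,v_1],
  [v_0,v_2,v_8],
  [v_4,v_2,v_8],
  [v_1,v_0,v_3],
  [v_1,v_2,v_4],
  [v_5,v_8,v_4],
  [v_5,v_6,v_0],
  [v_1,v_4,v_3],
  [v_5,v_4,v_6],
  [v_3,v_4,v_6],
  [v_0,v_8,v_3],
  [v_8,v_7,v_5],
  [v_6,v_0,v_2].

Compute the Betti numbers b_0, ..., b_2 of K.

b_0 = 1, b_1 = 2, b_2 = 1.

We work with the vertex ordering v_0 < v_1 < v_2 < v_3 < v_4 < v_5 < v_6 < v_7 < v_8. The simplices of K, each written with vertices in increasing order, are:

  0-simplices (9): [v_0], [v_1], [v_2], [v_3], [v_4], [v_5], [v_6], [v_7], [v_8]
  1-simplices (27): (27 of them)
  2-simplices (18): (18 of them)

Hence C_0 ≅ Z^9, C_1 ≅ Z^27, C_2 ≅ Z^18.

The boundary map ∂_1: C_1 → C_0 is given by ∂[p,q] = [q] − [p]. For instance
  ∂[v_2,v_7] = [v_7] − [v_2].
As a 9×27 matrix over Z this has rank 8, with invariant factors (1,1,1,1,1,1,1,1).

Boundary ∂_2: C_2 → C_1 maps a triangle to the signed sum of its edges. For instance
  ∂[v_1,v_2,v_4] = [v_2,v_4] − [v_1,v_4] + [v_1,v_2],
  ∂[v_0,v_1,v_5] = [v_1,v_5] − [v_0,v_5] + [v_0,v_1].
The 27×18 boundary matrix has rank 17 and Smith normal form diag(1,1,1,1,1,1,1,1,1,1,1,1,1,1,1,1,1).

Computing H_k = (kernel of ∂_k) / (image of ∂_{k+1}):

  H_0: rank C_0 − rank ∂_1 = 9 − 8 = 1, and the invariant factors of ∂_1 are all 1, so H_0 = Z.
  H_1: rank ker ∂_1 − rank ∂_2 = (27 − 8) − 17 = 2, and the invariant factors of ∂_2 are all 1, so H_1 = Z^2.
  H_2: rank ker ∂_2 − rank ∂_3 = (18 − 17) − 0 = 1, and there is no ∂_3, so H_2 = Z.

Hence the Betti numbers are b_0 = 1, b_1 = 2, b_2 = 1.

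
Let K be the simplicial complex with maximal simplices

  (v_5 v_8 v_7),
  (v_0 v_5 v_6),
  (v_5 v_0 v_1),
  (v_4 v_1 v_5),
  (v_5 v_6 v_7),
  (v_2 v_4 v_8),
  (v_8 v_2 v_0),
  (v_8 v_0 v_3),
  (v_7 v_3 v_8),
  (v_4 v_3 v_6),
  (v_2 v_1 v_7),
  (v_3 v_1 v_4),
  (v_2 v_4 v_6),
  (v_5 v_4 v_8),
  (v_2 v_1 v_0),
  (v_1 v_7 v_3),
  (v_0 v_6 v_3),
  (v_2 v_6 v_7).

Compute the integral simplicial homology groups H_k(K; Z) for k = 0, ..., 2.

H_0 = Z,  H_1 = Z^2,  H_2 = Z.

We work with the vertex ordering v_0 < v_1 < v_2 < v_3 < v_4 < v_5 < v_6 < v_7 < v_8. The simplices of K, each written with vertices in increasing order, are:

  0-simplices (9): [v_0], [v_1], [v_2], [v_3], [v_4], [v_5], [v_6], [v_7], [v_8]
  1-simplices (27): (27 of them)
  2-simplices (18): (18 of them)

giving chain groups C_0 ≅ Z^9, C_1 ≅ Z^27, C_2 ≅ Z^18.

∂_1: C_1 → C_0 is given by ∂[p,q] = [q] − [p].
As a 9×27 matrix over Z this has rank 8, with invariant factors (1,1,1,1,1,1,1,1).

∂_2: C_2 → C_1 acts by ∂[p,q,r] = [q,r] − [p,r] + [p,q]. For instance
  ∂[v_1,v_2,v_7] = [v_2,v_7] − [v_1,v_7] + [v_1,v_2],
  ∂[v_0,v_1,v_5] = [v_1,v_5] − [v_0,v_5] + [v_0,v_1].
As a 27×18 matrix over Z this has rank 17, with invariant factors (1,1,1,1,1,1,1,1,1,1,1,1,1,1,1,1,1).

From H_k ≅ ker(∂_k) / im(∂_{k+1}) we obtain:

  H_0: rank C_0 − rank ∂_1 = 9 − 8 = 1, and the invariant factors of ∂_1 are all 1, so H_0 = Z.
  H_1: rank ker ∂_1 − rank ∂_2 = (27 − 8) − 17 = 2, and the invariant factors of ∂_2 are all 1, so H_1 = Z^2.
  H_2: rank ker ∂_2 − rank ∂_3 = (18 − 17) − 0 = 1, and there is no ∂_3, so H_2 = Z.

As a check, the Euler characteristic is 9 − 27 + 18 = 0, which agrees with 1 − 2 + 1 = 0.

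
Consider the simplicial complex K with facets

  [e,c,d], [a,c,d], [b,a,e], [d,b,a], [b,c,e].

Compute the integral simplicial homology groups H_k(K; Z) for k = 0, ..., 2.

Fix the vertex order a < b < c < d < e and write every simplex with vertices in increasing order. Then dim K = 2 and the simplices of K are:

  0-simplices (5): a, b, c, d, e
  1-simplices (10): ab, ac, ad, ae, bc, bd, be, cd, ce, de
  2-simplices (5): abd, abe, acd, bce, cde

Hence C_0 ≅ Z^5, C_1 ≅ Z^10, C_2 ≅ Z^5.

The boundary map ∂_1: C_1 → C_0 is given by ∂[p,q] = [q] − [p].
This gives a 5×10 integer matrix of rank 4; reducing to Smith normal form yields diagonal entries (1,1,1,1).

∂_2: C_2 → C_1 sends each 2-simplex [p,q,r] to [q,r] − [p,r] + [p,q]. For instance
  ∂abe = be − ae + ab,
  ∂acd = cd − ad + ac.
The 10×5 boundary matrix has rank 5 and Smith normal form diag(1,1,1,1,1).

From H_k ≅ ker(∂_k) / im(∂_{k+1}) we obtain:

  H_0: rank C_0 − rank ∂_1 = 5 − 4 = 1, and the invariant factors of ∂_1 are all 1, so H_0 ≅ Z.
  H_1: rank ker ∂_1 − rank ∂_2 = (10 − 4) − 5 = 1, and the invariant factors of ∂_2 are all 1, so H_1 ≅ Z.
  H_2: rank ker ∂_2 − rank ∂_3 = (5 − 5) − 0 = 0, and there is no ∂_3, so H_2 ≅ 0.

H_0 ≅ Z,  H_1 ≅ Z,  H_2 = 0.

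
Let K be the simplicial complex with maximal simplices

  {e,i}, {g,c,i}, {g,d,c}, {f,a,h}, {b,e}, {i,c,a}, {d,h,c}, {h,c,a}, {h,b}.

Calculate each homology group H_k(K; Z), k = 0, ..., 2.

H_0 ≅ Z,  H_1 ≅ Z,  H_2 = 0.

Fix the vertex order a < b < c < d < e < f < g < h < i and write every simplex with vertices in increasing order. Then dim K = 2 and the simplices of K are:

  0-simplices (9): a, b, c, d, e, f, g, h, i
  1-simplices (15): ac, af, ah, ai, be, bh, cd, cg, ch, ci, dg, dh, ei, fh, gi
  2-simplices (6): ach, aci, afh, cdg, cdh, cgi

giving chain groups C_0 ≅ Z^9, C_1 ≅ Z^15, C_2 ≅ Z^6.

∂_1: C_1 → C_0 is given by ∂[p,q] = [q] − [p]. For instance
  ∂cd = d − c.
The resulting 9×15 matrix has rank 8, and its Smith normal form has invariant factors (1,1,1,1,1,1,1,1).

Boundary ∂_2: C_2 → C_1 sends each 2-simplex [p,q,r] to [q,r] − [p,r] + [p,q]. For instance
  ∂ach = ch − ah + ac,
  ∂cgi = gi − ci + cg.
The 15×6 boundary matrix has rank 6 and Smith normal form diag(1,1,1,1,1,1).

Now H_k = ker ∂_k / im ∂_{k+1}, so:

  H_0: rank C_0 − rank ∂_1 = 9 − 8 = 1, and the invariant factors of ∂_1 are all 1, so H_0 = Z.
  H_1: rank ker ∂_1 − rank ∂_2 = (15 − 8) − 6 = 1, and the invariant factors of ∂_2 are all 1, so H_1 = Z.
  H_2: rank ker ∂_2 − rank ∂_3 = (6 − 6) − 0 = 0, and there is no ∂_3, so H_2 = 0.

As a check, the Euler characteristic is 9 − 15 + 6 = 0, which agrees with 1 − 1 + 0 = 0.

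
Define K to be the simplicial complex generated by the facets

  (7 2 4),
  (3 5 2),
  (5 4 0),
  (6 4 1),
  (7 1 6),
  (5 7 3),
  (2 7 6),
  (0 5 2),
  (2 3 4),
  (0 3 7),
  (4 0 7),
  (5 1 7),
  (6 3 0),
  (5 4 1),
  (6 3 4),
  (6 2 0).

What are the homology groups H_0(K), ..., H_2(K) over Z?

H_0 ≅ Z,  H_1 ≅ Z^2,  H_2 ≅ Z.

K has 8 vertices, 24 edges, 16 triangles.
rank ∂_0 = 0, rank ∂_1 = 7 ⇒ b_0 = 8 − 0 − 7 = 1; all invariant factors of ∂_1 are 1 so no torsion. So H_0 = Z.
rank ∂_1 = 7, rank ∂_2 = 15 ⇒ b_1 = 24 − 7 − 15 = 2; all invariant factors of ∂_2 are 1 so no torsion. So H_1 = Z^2.
rank ∂_2 = 15, rank ∂_3 = 0 ⇒ b_2 = 16 − 15 − 0 = 1. So H_2 = Z.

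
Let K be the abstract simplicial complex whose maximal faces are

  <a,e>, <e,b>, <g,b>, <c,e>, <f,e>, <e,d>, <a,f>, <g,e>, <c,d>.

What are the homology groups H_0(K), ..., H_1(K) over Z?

Order the vertices as a < b < c < d < e < f < g. Listing each simplex with vertices in this order, K has dimension 1 with simplices:

  0-simplices (7): a, b, c, d, e, f, g
  1-simplices (9): ae, af, be, bg, cd, ce, de, ef, eg

Hence C_0 ≅ Z^7, C_1 ≅ Z^9.

∂_1: C_1 → C_0 sends each edge [p,q] (with p < q) to q − p.
The resulting 7×9 matrix has rank 6, and its Smith normal form has invariant factors (1,1,1,1,1,1).

Reading off H_k = ker ∂_k / im ∂_{k+1}:

  H_0: rank C_0 − rank ∂_1 = 7 − 6 = 1, and the invariant factors of ∂_1 are all 1, so H_0 = Z.
  H_1: rank ker ∂_1 − rank ∂_2 = (9 − 6) − 0 = 3, and there is no ∂_2, so H_1 = Z^3.

H_0 ≅ Z,  H_1 ≅ Z^3.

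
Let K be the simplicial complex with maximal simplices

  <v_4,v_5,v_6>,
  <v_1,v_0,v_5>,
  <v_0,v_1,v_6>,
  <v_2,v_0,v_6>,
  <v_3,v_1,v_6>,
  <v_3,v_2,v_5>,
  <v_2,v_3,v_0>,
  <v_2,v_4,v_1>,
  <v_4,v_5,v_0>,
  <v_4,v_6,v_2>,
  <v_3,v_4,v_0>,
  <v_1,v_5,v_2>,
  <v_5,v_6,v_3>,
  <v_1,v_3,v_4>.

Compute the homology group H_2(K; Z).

K has 7 vertices, 21 edges, 14 triangles.
rank ∂_2 = 13, rank ∂_3 = 0 ⇒ b_2 = 14 − 13 − 0 = 1. So H_2 ≅ Z.

H_2 ≅ Z.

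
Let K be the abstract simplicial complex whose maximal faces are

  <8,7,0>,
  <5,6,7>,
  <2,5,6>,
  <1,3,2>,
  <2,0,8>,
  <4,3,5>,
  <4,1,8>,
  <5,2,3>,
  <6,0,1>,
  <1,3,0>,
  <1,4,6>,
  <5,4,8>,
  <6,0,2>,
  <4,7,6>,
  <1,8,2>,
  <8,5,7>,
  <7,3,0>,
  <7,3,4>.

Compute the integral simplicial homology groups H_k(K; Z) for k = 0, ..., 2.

K has 9 vertices, 27 edges, 18 triangles.
rank ∂_0 = 0, rank ∂_1 = 8 ⇒ b_0 = 9 − 0 − 8 = 1; all invariant factors of ∂_1 are 1 so no torsion. So H_0 ≅ Z.
rank ∂_1 = 8, rank ∂_2 = 18 ⇒ b_1 = 27 − 8 − 18 = 1; ∂_2 has invariant factor(s) [2] giving torsion. So H_1 ≅ Z ⊕ Z/2Z.
rank ∂_2 = 18, rank ∂_3 = 0 ⇒ b_2 = 18 − 18 − 0 = 0. So H_2 ≅ 0.

H_0 ≅ Z,  H_1 ≅ Z ⊕ Z/2Z,  H_2 = 0.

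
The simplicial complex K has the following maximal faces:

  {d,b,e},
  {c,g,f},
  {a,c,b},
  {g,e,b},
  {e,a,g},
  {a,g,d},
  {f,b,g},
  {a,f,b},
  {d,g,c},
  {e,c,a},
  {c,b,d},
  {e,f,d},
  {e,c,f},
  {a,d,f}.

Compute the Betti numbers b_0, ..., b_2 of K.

Order the vertices as a < b < c < d < e < f < g. Listing each simplex with vertices in this order, K has dimension 2 with simplices:

  0-simplices (7): a, b, c, d, e, f, g
  1-simplices (21): ab, ac, ad, ae, af, ag, bc, bd, be, bf, bg, cd, ce, cf, cg, de, df, dg, ef, eg, fg
  2-simplices (14): abc, abf, ace, adf, adg, aeg, bcd, bde, beg, bfg, cdg, cef, cfg, def

so the chain groups are C_0 ≅ Z^7, C_1 ≅ Z^21, C_2 ≅ Z^14.

Boundary ∂_1: C_1 → C_0 is given by ∂[p,q] = [q] − [p]. For instance
  ∂eg = g − e.
The resulting 7×21 matrix has rank 6, and its Smith normal form has invariant factors (1,1,1,1,1,1).

The boundary map ∂_2: C_2 → C_1 sends each 2-simplex [p,q,r] to [q,r] − [p,r] + [p,q]. For instance
  ∂cfg = fg − cg + cf,
  ∂cef = ef − cf + ce.
The 21×14 boundary matrix has rank 13 and Smith normal form diag(1,1,1,1,1,1,1,1,1,1,1,1,1).

Reading off H_k = ker ∂_k / im ∂_{k+1}:

  H_0: rank C_0 − rank ∂_1 = 7 − 6 = 1, and the invariant factors of ∂_1 are all 1, so H_0 ≅ Z.
  H_1: rank ker ∂_1 − rank ∂_2 = (21 − 6) − 13 = 2, and the invariant factors of ∂_2 are all 1, so H_1 ≅ Z^2.
  H_2: rank ker ∂_2 − rank ∂_3 = (14 − 13) − 0 = 1, and there is no ∂_3, so H_2 ≅ Z.

Hence the Betti numbers are b_0 = 1, b_1 = 2, b_2 = 1.

b_0 = 1, b_1 = 2, b_2 = 1.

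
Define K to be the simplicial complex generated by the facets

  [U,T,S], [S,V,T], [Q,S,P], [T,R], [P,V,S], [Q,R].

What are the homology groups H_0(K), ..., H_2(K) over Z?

K has 7 vertices, 11 edges, 4 triangles.
rank ∂_0 = 0, rank ∂_1 = 6 ⇒ b_0 = 7 − 0 − 6 = 1; all invariant factors of ∂_1 are 1 so no torsion. So H_0 ≅ Z.
rank ∂_1 = 6, rank ∂_2 = 4 ⇒ b_1 = 11 − 6 − 4 = 1; all invariant factors of ∂_2 are 1 so no torsion. So H_1 ≅ Z.
rank ∂_2 = 4, rank ∂_3 = 0 ⇒ b_2 = 4 − 4 − 0 = 0. So H_2 ≅ 0.

H_0 = Z,  H_1 = Z,  H_2 = 0.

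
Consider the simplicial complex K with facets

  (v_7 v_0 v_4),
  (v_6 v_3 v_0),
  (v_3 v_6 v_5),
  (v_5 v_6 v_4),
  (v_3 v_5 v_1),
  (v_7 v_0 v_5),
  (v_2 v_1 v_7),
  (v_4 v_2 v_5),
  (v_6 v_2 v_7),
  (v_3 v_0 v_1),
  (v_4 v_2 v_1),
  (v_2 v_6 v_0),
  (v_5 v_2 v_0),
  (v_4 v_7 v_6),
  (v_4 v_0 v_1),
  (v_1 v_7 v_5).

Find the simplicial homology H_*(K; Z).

K has 8 vertices, 24 edges, 16 triangles.
rank ∂_0 = 0, rank ∂_1 = 7 ⇒ b_0 = 8 − 0 − 7 = 1; all invariant factors of ∂_1 are 1 so no torsion. So H_0 ≅ Z.
rank ∂_1 = 7, rank ∂_2 = 15 ⇒ b_1 = 24 − 7 − 15 = 2; all invariant factors of ∂_2 are 1 so no torsion. So H_1 ≅ Z^2.
rank ∂_2 = 15, rank ∂_3 = 0 ⇒ b_2 = 16 − 15 − 0 = 1. So H_2 ≅ Z.

H_0 ≅ Z,  H_1 ≅ Z^2,  H_2 ≅ Z.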